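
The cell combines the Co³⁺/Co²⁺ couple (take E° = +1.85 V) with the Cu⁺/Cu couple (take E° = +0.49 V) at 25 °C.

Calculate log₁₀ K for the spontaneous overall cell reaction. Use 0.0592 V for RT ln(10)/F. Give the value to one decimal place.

Cathode: Co³⁺/Co²⁺; anode: Cu⁺/Cu. E°cell = +1.36 V, n = 1.
log K = nE°cell / 0.0592 = (1)(+1.36) / 0.0592 = 23.0.

23.0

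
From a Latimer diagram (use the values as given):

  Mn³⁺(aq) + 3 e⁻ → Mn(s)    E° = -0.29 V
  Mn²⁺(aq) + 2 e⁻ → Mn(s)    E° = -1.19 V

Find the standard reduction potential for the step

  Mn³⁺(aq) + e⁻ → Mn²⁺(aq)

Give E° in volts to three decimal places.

+1.510 V

Sequential free energies add, so n₃E°₃ = n₁E°₁ + n₂E°₂.
With n₃ = 3, and the known step contributing 2×(-1.19) V, the unknown satisfies 1·E° = 3×(-0.29) − 2×(-1.19) = +1.510.
E° = +1.510 / 1 = +1.510 V.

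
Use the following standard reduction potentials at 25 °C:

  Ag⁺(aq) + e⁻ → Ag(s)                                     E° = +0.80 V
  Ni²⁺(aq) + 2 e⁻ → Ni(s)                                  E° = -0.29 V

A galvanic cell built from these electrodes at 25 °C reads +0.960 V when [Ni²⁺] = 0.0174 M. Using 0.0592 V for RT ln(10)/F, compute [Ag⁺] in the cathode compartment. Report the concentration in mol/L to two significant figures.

0.00084 M

Ag⁺/Ag is the cathode, Ni²⁺/Ni the anode: E°cell = +1.09 V, n = 2.
Overall reaction: 2 Ag⁺(aq) + Ni(s) → 2 Ag(s) + Ni²⁺(aq); Q = [Ni²⁺]^1/[Ag⁺]^2.
From E = E° − (0.0592/n) log Q: log Q = (E° − E)·n/0.0592 = (+1.09 − (+0.960))·2/0.0592 = 4.3919.
So 2·log[Ag⁺] = 1·log(0.0174) − log Q = -1.7595 − (4.3919) = -6.1514; log[Ag⁺] = -6.1514 / 2 = -3.0757; [Ag⁺] = 10^(-3.0757) ≈ 0.00084 M.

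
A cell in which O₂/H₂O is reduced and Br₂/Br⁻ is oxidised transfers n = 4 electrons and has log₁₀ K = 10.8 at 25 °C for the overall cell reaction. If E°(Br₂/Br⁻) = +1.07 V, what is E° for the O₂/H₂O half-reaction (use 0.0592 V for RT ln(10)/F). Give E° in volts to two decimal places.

+1.23 V

E°cell = (0.0592/n)·log K = (0.0592/4)(10.8) = +0.160 V.
Since O₂/H₂O is the cathode and Br₂/Br⁻ the anode, E°cell = E°(O₂/H₂O) − E°(Br₂/Br⁻).
So E°(O₂/H₂O) = E°cell + E°(Br₂/Br⁻) = +0.160 + (+1.07) = +1.23 V.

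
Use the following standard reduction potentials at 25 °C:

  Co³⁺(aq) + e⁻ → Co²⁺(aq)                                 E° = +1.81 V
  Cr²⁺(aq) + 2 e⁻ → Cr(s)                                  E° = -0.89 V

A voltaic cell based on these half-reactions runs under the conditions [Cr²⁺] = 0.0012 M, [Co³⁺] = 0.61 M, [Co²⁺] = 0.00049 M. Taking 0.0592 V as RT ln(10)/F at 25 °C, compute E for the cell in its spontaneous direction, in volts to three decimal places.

Co³⁺/Co²⁺ is the cathode (higher E°), Cr²⁺/Cr the anode: E°cell = +1.81 − (-0.89) = +2.70 V, n = 2.
Overall: 2 Co³⁺(aq) + Cr(s) → 2 Co²⁺(aq) + Cr²⁺(aq)
Q = [Co²⁺]^2·[Cr²⁺] / ([Co³⁺]^2); log Q = -9.111.
E = E° − (0.0592/n) log Q = +2.70 − (0.0592/2)(-9.111) = +2.970 V.

+2.970 V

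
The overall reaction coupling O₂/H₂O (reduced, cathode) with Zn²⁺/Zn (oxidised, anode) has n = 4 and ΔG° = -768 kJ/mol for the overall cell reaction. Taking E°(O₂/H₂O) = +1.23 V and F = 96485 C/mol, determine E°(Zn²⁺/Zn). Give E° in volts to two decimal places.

E°cell = −ΔG°/(nF) = −(-768×10³)/((4)(96485)) = +1.990 V.
Since O₂/H₂O is the cathode and Zn²⁺/Zn the anode, E°cell = E°(O₂/H₂O) − E°(Zn²⁺/Zn).
So E°(Zn²⁺/Zn) = E°(O₂/H₂O) − E°cell = (+1.23) − (+1.990) = -0.76 V.

-0.76 V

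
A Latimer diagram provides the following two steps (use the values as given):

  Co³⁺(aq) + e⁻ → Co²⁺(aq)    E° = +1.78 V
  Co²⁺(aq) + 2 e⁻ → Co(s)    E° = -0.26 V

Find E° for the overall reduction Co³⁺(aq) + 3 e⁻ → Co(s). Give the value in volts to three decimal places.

Since ΔG° = −nFE° is additive over sequential reductions, n₃E°₃ = n₁E°₁ + n₂E°₂.
E°₃ = (1×+1.78 + 2×-0.26) / 3 = (+1.260) / 3 = +0.420 V.

+0.420 V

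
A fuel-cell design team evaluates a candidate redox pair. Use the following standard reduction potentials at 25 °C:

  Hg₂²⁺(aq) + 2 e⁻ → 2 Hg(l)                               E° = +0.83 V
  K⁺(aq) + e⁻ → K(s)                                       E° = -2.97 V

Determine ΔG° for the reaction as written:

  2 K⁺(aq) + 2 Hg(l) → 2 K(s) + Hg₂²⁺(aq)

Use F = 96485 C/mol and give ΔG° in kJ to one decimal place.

As written, K⁺/K is reduced (cathode) and Hg₂²⁺/Hg is oxidised (anode), so E°cell = (-2.97) − (+0.83) = -3.80 V.
Balancing electrons gives n = 2.
ΔG° = −nFE° = −(2)(96485)(-3.80) = 733,286 J = +733.3 kJ.

+733.3 kJ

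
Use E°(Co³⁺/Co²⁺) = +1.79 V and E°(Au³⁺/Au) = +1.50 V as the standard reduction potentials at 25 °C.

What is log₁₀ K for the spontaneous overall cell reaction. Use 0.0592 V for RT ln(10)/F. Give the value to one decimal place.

14.7

Cathode: Co³⁺/Co²⁺; anode: Au³⁺/Au. E°cell = +0.29 V, n = 3.
log K = nE°cell / 0.0592 = (3)(+0.29) / 0.0592 = 14.7.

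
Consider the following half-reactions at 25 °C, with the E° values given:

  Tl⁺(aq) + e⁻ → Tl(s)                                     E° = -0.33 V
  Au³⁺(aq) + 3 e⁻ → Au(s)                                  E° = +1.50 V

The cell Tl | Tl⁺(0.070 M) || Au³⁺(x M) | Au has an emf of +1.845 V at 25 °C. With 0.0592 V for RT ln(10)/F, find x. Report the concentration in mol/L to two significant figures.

Au³⁺/Au is the cathode, Tl⁺/Tl the anode: E°cell = +1.83 V, n = 3.
Overall reaction: Au³⁺(aq) + 3 Tl(s) → Au(s) + 3 Tl⁺(aq); Q = [Tl⁺]^3/[Au³⁺]^1.
From E = E° − (0.0592/n) log Q: log Q = (E° − E)·n/0.0592 = (+1.83 − (+1.845))·3/0.0592 = -0.7601.
So 1·log[Au³⁺] = 3·log(0.07) − log Q = -3.4647 − (-0.7601) = -2.7046; [Au³⁺] = 10^(-2.7046) ≈ 0.0020 M.

0.0020 M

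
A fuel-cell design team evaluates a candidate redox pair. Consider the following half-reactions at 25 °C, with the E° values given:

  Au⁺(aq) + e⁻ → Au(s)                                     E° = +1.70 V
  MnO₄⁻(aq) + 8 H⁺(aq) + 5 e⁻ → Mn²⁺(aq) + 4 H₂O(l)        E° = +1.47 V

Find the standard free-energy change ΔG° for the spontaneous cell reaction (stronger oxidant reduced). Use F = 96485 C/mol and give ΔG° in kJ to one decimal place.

-111.0 kJ

Au⁺/Au (E° = +1.70 V) is the cathode; MnO₄⁻/Mn²⁺ (E° = +1.47 V) is the anode, so E°cell = +0.23 V.
Balancing electrons gives n = 5 (lcm of 1 and 5).
ΔG° = −nFE° = −(5)(96485)(+0.23) = -110,958 J = -111.0 kJ.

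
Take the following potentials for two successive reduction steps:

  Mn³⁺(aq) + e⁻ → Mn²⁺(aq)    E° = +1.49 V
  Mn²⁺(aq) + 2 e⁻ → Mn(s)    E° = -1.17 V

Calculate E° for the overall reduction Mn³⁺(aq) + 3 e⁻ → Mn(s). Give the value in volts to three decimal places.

-0.283 V

Adding the free-energy changes (−nFE°) of the two steps gives −n₃FE°₃ = −n₁FE°₁ − n₂FE°₂.
E°₃ = (1×+1.49 + 2×-1.17) / 3 = (-0.850) / 3 = -0.283 V.
Simply averaging or adding the two E° values would be wrong; the electron-weighted sum is required.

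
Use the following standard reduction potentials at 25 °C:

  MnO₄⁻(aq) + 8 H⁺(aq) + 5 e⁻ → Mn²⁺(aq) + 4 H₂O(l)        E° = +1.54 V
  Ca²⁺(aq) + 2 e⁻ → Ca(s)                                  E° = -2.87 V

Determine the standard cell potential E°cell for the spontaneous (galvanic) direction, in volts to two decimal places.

The MnO₄⁻/Mn²⁺ couple has the higher reduction potential, so it is the cathode; Ca²⁺/Ca is oxidised at the anode.
E°cell = E°(cathode) − E°(anode) = (+1.54) − (-2.87) = +4.41 V.
Since E°cell > 0, the reaction is spontaneous under standard conditions.

+4.41 V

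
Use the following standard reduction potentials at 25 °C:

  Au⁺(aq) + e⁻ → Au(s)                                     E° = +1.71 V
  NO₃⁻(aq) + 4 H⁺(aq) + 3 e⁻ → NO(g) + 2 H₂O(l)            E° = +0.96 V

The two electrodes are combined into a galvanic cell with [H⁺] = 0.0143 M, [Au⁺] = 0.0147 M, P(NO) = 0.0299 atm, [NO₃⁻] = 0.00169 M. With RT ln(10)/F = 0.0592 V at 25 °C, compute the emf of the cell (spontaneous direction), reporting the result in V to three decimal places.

+0.812 V

Au⁺/Au is the cathode (higher E°), NO₃⁻/NO the anode: E°cell = +1.71 − (+0.96) = +0.75 V, n = 3.
Overall: 3 Au⁺(aq) + NO(g) + 2 H₂O(l) → 3 Au(s) + NO₃⁻(aq) + 4 H⁺(aq)
Q = [NO₃⁻]·[H⁺]^4 / ([Au⁺]^3·P(NO)); log Q = -3.128.
E = E° − (0.0592/n) log Q = +0.75 − (0.0592/3)(-3.128) = +0.812 V.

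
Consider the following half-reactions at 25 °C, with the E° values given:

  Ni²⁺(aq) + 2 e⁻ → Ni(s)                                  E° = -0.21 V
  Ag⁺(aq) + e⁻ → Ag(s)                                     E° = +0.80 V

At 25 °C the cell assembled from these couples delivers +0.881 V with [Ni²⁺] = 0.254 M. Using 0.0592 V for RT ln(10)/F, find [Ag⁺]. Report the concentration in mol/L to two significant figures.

Ag⁺/Ag is the cathode, Ni²⁺/Ni the anode: E°cell = +1.01 V, n = 2.
Overall reaction: 2 Ag⁺(aq) + Ni(s) → 2 Ag(s) + Ni²⁺(aq); Q = [Ni²⁺]^1/[Ag⁺]^2.
From E = E° − (0.0592/n) log Q: log Q = (E° − E)·n/0.0592 = (+1.01 − (+0.881))·2/0.0592 = 4.3581.
So 2·log[Ag⁺] = 1·log(0.254) − log Q = -0.5952 − (4.3581) = -4.9533; log[Ag⁺] = -4.9533 / 2 = -2.4766; [Ag⁺] = 10^(-2.4766) ≈ 0.0033 M.

0.0033 M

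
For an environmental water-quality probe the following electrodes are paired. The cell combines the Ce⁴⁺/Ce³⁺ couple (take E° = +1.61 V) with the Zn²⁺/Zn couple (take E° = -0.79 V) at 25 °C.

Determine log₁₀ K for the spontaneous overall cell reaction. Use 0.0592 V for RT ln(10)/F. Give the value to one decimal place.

81.1

Cathode: Ce⁴⁺/Ce³⁺; anode: Zn²⁺/Zn. E°cell = +2.40 V, n = 2.
log K = nE°cell / 0.0592 = (2)(+2.40) / 0.0592 = 81.1.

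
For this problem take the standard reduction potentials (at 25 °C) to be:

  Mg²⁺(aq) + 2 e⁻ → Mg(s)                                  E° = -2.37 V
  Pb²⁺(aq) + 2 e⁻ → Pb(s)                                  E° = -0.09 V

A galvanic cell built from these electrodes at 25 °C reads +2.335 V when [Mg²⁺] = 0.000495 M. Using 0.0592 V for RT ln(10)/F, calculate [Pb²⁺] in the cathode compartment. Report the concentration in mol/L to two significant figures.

0.036 M

Pb²⁺/Pb is the cathode, Mg²⁺/Mg the anode: E°cell = +2.28 V, n = 2.
Overall reaction: Pb²⁺(aq) + Mg(s) → Pb(s) + Mg²⁺(aq); Q = [Mg²⁺]^1/[Pb²⁺]^1.
From E = E° − (0.0592/n) log Q: log Q = (E° − E)·n/0.0592 = (+2.28 − (+2.335))·2/0.0592 = -1.8581.
So 1·log[Pb²⁺] = 1·log(0.000495) − log Q = -3.3054 − (-1.8581) = -1.4473; [Pb²⁺] = 10^(-1.4473) ≈ 0.036 M.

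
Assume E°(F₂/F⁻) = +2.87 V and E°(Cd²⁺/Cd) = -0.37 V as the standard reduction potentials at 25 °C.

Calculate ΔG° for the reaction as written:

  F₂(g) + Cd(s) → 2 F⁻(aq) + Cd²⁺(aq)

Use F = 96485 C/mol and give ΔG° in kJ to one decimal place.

As written, F₂/F⁻ is reduced (cathode) and Cd²⁺/Cd is oxidised (anode), so E°cell = (+2.87) − (-0.37) = +3.24 V.
Balancing electrons gives n = 2.
ΔG° = −nFE° = −(2)(96485)(+3.24) = -625,223 J = -625.2 kJ.

-625.2 kJ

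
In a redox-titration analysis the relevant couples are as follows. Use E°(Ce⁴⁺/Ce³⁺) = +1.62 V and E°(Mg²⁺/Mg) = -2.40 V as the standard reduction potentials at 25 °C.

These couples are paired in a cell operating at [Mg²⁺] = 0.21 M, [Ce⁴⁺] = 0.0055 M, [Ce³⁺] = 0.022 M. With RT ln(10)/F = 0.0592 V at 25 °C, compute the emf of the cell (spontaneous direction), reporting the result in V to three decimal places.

Ce⁴⁺/Ce³⁺ is the cathode (higher E°), Mg²⁺/Mg the anode: E°cell = +1.62 − (-2.40) = +4.02 V, n = 2.
Overall: 2 Ce⁴⁺(aq) + Mg(s) → 2 Ce³⁺(aq) + Mg²⁺(aq)
Q = [Ce³⁺]^2·[Mg²⁺] / ([Ce⁴⁺]^2); log Q = 0.526.
E = E° − (0.0592/n) log Q = +4.02 − (0.0592/2)(0.526) = +4.004 V.

+4.004 V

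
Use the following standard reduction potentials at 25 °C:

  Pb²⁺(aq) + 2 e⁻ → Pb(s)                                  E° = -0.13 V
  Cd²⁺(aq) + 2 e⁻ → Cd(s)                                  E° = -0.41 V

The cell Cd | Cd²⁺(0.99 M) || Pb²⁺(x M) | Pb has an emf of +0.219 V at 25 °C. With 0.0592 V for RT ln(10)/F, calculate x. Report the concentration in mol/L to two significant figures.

0.0086 M

Pb²⁺/Pb is the cathode, Cd²⁺/Cd the anode: E°cell = +0.28 V, n = 2.
Overall reaction: Pb²⁺(aq) + Cd(s) → Pb(s) + Cd²⁺(aq); Q = [Cd²⁺]^1/[Pb²⁺]^1.
From E = E° − (0.0592/n) log Q: log Q = (E° − E)·n/0.0592 = (+0.28 − (+0.219))·2/0.0592 = 2.0608.
So 1·log[Pb²⁺] = 1·log(0.99) − log Q = -0.0044 − (2.0608) = -2.0652; [Pb²⁺] = 10^(-2.0652) ≈ 0.0086 M.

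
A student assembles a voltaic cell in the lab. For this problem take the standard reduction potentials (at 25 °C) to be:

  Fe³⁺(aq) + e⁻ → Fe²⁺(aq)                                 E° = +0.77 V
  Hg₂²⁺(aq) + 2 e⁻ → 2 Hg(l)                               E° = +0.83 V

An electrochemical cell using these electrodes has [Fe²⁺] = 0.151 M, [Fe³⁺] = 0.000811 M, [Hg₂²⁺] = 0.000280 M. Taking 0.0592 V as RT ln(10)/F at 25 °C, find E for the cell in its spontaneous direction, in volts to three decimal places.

+0.089 V

Hg₂²⁺/Hg is the cathode (higher E°), Fe³⁺/Fe²⁺ the anode: E°cell = +0.83 − (+0.77) = +0.06 V, n = 2.
Overall: Hg₂²⁺(aq) + 2 Fe²⁺(aq) → 2 Hg(l) + 2 Fe³⁺(aq)
Q = [Fe³⁺]^2 / ([Hg₂²⁺]·[Fe²⁺]^2); log Q = -0.987.
E = E° − (0.0592/n) log Q = +0.06 − (0.0592/2)(-0.987) = +0.089 V.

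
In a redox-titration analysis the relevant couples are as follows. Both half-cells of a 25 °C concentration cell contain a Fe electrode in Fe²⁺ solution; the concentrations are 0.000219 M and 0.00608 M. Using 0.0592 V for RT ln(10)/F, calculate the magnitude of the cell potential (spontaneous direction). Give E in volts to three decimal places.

+0.043 V

For a concentration cell E°cell = 0. The 0.00608 M side is the cathode (reduction is favoured where [Fe²⁺] is higher).
With n = 2, E = −(0.0592/2) log([Fe²⁺]ₐₙ/[Fe²⁺]꜀ₐₜ) = −(0.0592/2) log(0.000219/0.00608) = −(0.0592/2)(-1.443) = +0.043 V.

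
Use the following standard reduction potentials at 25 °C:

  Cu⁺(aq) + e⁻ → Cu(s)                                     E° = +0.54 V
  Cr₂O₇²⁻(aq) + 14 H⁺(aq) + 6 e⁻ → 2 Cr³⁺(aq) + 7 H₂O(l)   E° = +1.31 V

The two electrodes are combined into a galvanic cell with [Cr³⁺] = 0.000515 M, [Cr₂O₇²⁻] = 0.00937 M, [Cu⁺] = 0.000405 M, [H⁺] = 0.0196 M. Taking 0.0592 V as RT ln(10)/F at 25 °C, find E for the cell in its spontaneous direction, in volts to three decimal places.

+0.780 V

Cr₂O₇²⁻/Cr³⁺ is the cathode (higher E°), Cu⁺/Cu the anode: E°cell = +1.31 − (+0.54) = +0.77 V, n = 6.
Overall: Cr₂O₇²⁻(aq) + 14 H⁺(aq) + 6 Cu(s) → 2 Cr³⁺(aq) + 7 H₂O(l) + 6 Cu⁺(aq)
Q = [Cr³⁺]^2·[Cu⁺]^6 / ([Cr₂O₇²⁻]·[H⁺]^14); log Q = -0.995.
E = E° − (0.0592/n) log Q = +0.77 − (0.0592/6)(-0.995) = +0.780 V.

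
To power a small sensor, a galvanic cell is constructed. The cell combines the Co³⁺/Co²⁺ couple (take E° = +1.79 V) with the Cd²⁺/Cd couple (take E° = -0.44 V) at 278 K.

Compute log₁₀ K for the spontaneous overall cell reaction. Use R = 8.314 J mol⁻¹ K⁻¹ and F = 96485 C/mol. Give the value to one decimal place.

80.9

Cathode: Co³⁺/Co²⁺; anode: Cd²⁺/Cd. E°cell = (+1.79) − (-0.44) = +2.23 V, with n = 2.
ΔG° = −nFE° = −RT ln K, so ln K = nFE°/(RT) = (2)(96485)(+2.23) / ((8.314)(278)) = 186.183.
log₁₀ K = 186.183 / ln 10 = 80.9.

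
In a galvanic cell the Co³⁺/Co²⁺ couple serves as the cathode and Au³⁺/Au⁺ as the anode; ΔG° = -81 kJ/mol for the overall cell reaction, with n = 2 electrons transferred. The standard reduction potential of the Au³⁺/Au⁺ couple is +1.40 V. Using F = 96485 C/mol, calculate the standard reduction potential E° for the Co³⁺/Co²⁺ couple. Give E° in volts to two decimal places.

+1.82 V

E°cell = −ΔG°/(nF) = −(-81×10³)/((2)(96485)) = +0.420 V.
Since Co³⁺/Co²⁺ is the cathode and Au³⁺/Au⁺ the anode, E°cell = E°(Co³⁺/Co²⁺) − E°(Au³⁺/Au⁺).
So E°(Co³⁺/Co²⁺) = E°cell + E°(Au³⁺/Au⁺) = +0.420 + (+1.40) = +1.82 V.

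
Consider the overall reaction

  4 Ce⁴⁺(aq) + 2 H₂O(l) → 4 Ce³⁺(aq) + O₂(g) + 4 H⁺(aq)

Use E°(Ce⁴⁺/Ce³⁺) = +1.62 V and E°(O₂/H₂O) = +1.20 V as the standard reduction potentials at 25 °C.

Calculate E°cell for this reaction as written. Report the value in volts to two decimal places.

The Ce⁴⁺/Ce³⁺ couple has the higher reduction potential, so it is the cathode; O₂/H₂O is oxidised at the anode.
E°cell = E°(cathode) − E°(anode) = (+1.62) − (+1.20) = +0.42 V.

+0.42 V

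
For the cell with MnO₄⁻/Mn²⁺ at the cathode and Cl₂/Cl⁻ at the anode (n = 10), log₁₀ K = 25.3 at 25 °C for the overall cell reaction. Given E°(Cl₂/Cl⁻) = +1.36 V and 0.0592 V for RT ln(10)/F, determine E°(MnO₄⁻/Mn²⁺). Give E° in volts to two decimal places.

+1.51 V

E°cell = (0.0592/n)·log K = (0.0592/10)(25.3) = +0.150 V.
Since MnO₄⁻/Mn²⁺ is the cathode and Cl₂/Cl⁻ the anode, E°cell = E°(MnO₄⁻/Mn²⁺) − E°(Cl₂/Cl⁻).
So E°(MnO₄⁻/Mn²⁺) = E°cell + E°(Cl₂/Cl⁻) = +0.150 + (+1.36) = +1.51 V.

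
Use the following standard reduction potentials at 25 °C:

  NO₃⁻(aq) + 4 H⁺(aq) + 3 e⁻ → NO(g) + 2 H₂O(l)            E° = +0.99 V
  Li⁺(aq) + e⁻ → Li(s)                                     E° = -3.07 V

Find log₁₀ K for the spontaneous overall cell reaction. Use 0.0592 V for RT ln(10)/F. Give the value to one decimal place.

205.7

Cathode: NO₃⁻/NO; anode: Li⁺/Li. E°cell = +4.06 V, n = 3.
log K = nE°cell / 0.0592 = (3)(+4.06) / 0.0592 = 205.7.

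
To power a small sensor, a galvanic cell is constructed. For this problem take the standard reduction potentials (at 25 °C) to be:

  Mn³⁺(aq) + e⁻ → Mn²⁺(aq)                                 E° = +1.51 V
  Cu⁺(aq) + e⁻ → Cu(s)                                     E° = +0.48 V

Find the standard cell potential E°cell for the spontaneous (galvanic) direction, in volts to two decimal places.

+1.03 V

The Mn³⁺/Mn²⁺ couple has the higher reduction potential, so it is the cathode; Cu⁺/Cu is oxidised at the anode.
E°cell = E°(cathode) − E°(anode) = (+1.51) − (+0.48) = +1.03 V.
Since E°cell > 0, the reaction is spontaneous under standard conditions.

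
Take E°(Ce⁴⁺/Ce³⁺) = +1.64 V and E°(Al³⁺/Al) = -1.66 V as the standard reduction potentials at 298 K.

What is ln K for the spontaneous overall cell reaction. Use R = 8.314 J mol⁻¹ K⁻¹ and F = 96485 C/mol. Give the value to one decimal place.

385.5

Cathode: Ce⁴⁺/Ce³⁺; anode: Al³⁺/Al. E°cell = (+1.64) − (-1.66) = +3.30 V, with n = 3.
ΔG° = −nFE° = −RT ln K, so ln K = nFE°/(RT) = (3)(96485)(+3.30) / ((8.314)(298)) = 385.539.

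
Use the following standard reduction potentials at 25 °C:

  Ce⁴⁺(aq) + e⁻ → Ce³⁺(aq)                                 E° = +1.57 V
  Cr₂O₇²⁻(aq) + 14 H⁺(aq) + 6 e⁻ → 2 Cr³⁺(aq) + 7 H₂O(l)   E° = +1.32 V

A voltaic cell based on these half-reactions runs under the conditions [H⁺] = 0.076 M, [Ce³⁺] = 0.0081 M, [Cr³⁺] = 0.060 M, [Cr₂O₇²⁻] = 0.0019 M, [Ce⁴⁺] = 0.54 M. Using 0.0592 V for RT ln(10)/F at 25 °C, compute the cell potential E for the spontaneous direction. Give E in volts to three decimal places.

Ce⁴⁺/Ce³⁺ is the cathode (higher E°), Cr₂O₇²⁻/Cr³⁺ the anode: E°cell = +1.57 − (+1.32) = +0.25 V, n = 6.
Overall: 6 Ce⁴⁺(aq) + 2 Cr³⁺(aq) + 7 H₂O(l) → 6 Ce³⁺(aq) + Cr₂O₇²⁻(aq) + 14 H⁺(aq)
Q = [Ce³⁺]^6·[Cr₂O₇²⁻]·[H⁺]^14 / ([Ce⁴⁺]^6·[Cr³⁺]^2); log Q = -26.890.
E = E° − (0.0592/n) log Q = +0.25 − (0.0592/6)(-26.890) = +0.515 V.

+0.515 V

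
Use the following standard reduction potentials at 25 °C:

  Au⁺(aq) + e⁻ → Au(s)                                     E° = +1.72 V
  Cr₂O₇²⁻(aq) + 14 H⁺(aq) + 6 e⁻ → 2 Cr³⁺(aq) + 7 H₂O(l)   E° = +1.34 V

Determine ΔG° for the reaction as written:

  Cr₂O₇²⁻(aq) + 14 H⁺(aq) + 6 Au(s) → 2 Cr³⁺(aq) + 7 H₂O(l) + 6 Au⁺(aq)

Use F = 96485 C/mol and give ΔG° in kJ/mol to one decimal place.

As written, Cr₂O₇²⁻/Cr³⁺ is reduced (cathode) and Au⁺/Au is oxidised (anode), so E°cell = (+1.34) − (+1.72) = -0.38 V.
Balancing electrons gives n = 6.
ΔG° = −nFE° = −(6)(96485)(-0.38) = 219,986 J = +220.0 kJ/mol.

+220.0 kJ/mol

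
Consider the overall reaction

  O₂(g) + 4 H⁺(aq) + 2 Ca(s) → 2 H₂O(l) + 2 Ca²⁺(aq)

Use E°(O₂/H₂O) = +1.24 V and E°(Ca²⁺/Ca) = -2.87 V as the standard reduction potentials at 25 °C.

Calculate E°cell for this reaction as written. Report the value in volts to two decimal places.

The O₂/H₂O couple has the higher reduction potential, so it is the cathode; Ca²⁺/Ca is oxidised at the anode.
E°cell = E°(cathode) − E°(anode) = (+1.24) − (-2.87) = +4.11 V.

+4.11 V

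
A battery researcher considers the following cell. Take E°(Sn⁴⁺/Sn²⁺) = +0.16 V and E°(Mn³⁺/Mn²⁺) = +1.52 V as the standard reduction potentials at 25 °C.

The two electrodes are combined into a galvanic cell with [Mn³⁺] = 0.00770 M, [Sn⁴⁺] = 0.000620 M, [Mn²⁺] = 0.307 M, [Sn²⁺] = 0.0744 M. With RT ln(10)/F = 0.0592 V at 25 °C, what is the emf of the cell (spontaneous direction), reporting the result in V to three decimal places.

Mn³⁺/Mn²⁺ is the cathode (higher E°), Sn⁴⁺/Sn²⁺ the anode: E°cell = +1.52 − (+0.16) = +1.36 V, n = 2.
Overall: 2 Mn³⁺(aq) + Sn²⁺(aq) → 2 Mn²⁺(aq) + Sn⁴⁺(aq)
Q = [Mn²⁺]^2·[Sn⁴⁺] / ([Mn³⁺]^2·[Sn²⁺]); log Q = 1.122.
E = E° − (0.0592/n) log Q = +1.36 − (0.0592/2)(1.122) = +1.327 V.

+1.327 V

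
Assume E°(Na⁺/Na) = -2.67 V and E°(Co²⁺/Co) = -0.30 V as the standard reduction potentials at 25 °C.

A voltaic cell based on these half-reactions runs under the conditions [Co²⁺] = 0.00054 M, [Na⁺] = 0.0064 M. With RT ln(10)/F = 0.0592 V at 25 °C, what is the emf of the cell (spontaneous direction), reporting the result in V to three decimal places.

Co²⁺/Co is the cathode (higher E°), Na⁺/Na the anode: E°cell = -0.30 − (-2.67) = +2.37 V, n = 2.
Overall: Co²⁺(aq) + 2 Na(s) → Co(s) + 2 Na⁺(aq)
Q = [Na⁺]^2 / ([Co²⁺]); log Q = -1.120.
E = E° − (0.0592/n) log Q = +2.37 − (0.0592/2)(-1.120) = +2.403 V.

+2.403 V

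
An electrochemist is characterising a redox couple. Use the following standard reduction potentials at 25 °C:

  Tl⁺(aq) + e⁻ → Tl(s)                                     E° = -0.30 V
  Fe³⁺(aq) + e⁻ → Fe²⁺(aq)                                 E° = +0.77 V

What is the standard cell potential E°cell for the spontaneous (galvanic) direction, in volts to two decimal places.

+1.07 V

The Fe³⁺/Fe²⁺ couple has the higher reduction potential, so it is the cathode; Tl⁺/Tl is oxidised at the anode.
E°cell = E°(cathode) − E°(anode) = (+0.77) − (-0.30) = +1.07 V.
Since E°cell > 0, the reaction is spontaneous under standard conditions.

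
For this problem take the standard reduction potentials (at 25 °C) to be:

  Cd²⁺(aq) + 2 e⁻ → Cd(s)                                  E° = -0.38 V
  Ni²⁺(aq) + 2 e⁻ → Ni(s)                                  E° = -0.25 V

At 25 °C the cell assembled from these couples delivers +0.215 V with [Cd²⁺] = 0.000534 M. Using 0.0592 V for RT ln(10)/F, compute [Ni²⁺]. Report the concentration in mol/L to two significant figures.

0.40 M

Ni²⁺/Ni is the cathode, Cd²⁺/Cd the anode: E°cell = +0.13 V, n = 2.
Overall reaction: Ni²⁺(aq) + Cd(s) → Ni(s) + Cd²⁺(aq); Q = [Cd²⁺]^1/[Ni²⁺]^1.
From E = E° − (0.0592/n) log Q: log Q = (E° − E)·n/0.0592 = (+0.13 − (+0.215))·2/0.0592 = -2.8716.
So 1·log[Ni²⁺] = 1·log(0.000534) − log Q = -3.2725 − (-2.8716) = -0.4009; [Ni²⁺] = 10^(-0.4009) ≈ 0.40 M.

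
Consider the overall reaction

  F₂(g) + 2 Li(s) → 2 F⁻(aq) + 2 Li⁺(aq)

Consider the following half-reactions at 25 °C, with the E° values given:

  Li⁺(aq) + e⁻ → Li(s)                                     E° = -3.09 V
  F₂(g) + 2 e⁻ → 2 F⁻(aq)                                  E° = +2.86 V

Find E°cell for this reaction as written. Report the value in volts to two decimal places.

+5.95 V

The F₂/F⁻ couple has the higher reduction potential, so it is the cathode; Li⁺/Li is oxidised at the anode.
E°cell = E°(cathode) − E°(anode) = (+2.86) − (-3.09) = +5.95 V.
Since E°cell > 0, the reaction is spontaneous under standard conditions.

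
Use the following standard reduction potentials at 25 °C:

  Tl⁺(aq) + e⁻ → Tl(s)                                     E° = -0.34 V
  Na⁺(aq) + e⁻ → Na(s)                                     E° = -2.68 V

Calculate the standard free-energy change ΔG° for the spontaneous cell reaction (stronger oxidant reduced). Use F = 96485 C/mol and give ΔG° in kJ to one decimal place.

-225.8 kJ

Tl⁺/Tl (E° = -0.34 V) is the cathode; Na⁺/Na (E° = -2.68 V) is the anode, so E°cell = +2.34 V.
Balancing electrons gives n = 1 (lcm of 1 and 1).
ΔG° = −nFE° = −(1)(96485)(+2.34) = -225,775 J = -225.8 kJ.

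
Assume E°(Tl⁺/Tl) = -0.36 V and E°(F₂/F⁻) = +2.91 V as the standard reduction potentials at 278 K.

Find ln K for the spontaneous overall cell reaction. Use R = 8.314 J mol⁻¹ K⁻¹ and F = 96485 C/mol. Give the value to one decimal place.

Cathode: F₂/F⁻; anode: Tl⁺/Tl. E°cell = (+2.91) − (-0.36) = +3.27 V, with n = 2.
ΔG° = −nFE° = −RT ln K, so ln K = nFE°/(RT) = (2)(96485)(+3.27) / ((8.314)(278)) = 273.013.

273.0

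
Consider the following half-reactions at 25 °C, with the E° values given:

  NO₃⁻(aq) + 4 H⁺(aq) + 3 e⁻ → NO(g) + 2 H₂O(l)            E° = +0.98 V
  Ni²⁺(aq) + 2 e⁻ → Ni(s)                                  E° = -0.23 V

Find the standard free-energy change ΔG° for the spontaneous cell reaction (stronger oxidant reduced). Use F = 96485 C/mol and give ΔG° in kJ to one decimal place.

-700.5 kJ

NO₃⁻/NO (E° = +0.98 V) is the cathode; Ni²⁺/Ni (E° = -0.23 V) is the anode, so E°cell = +1.21 V.
Balancing electrons gives n = 6 (lcm of 3 and 2).
ΔG° = −nFE° = −(6)(96485)(+1.21) = -700,481 J = -700.5 kJ.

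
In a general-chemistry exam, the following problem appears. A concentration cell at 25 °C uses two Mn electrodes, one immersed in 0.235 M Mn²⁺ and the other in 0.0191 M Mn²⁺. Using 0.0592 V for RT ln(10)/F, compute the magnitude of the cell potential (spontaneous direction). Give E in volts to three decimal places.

For a concentration cell E°cell = 0. The 0.235 M side is the cathode (reduction is favoured where [Mn²⁺] is higher).
With n = 2, E = −(0.0592/2) log([Mn²⁺]ₐₙ/[Mn²⁺]꜀ₐₜ) = −(0.0592/2) log(0.0191/0.235) = −(0.0592/2)(-1.090) = +0.032 V.

+0.032 V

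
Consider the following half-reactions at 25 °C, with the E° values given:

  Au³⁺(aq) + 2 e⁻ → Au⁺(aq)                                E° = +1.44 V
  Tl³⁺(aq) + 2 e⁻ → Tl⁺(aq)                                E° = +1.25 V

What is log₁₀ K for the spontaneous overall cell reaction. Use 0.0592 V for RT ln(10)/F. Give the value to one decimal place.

Cathode: Au³⁺/Au⁺; anode: Tl³⁺/Tl⁺. E°cell = +0.19 V, n = 2.
log K = nE°cell / 0.0592 = (2)(+0.19) / 0.0592 = 6.4.

6.4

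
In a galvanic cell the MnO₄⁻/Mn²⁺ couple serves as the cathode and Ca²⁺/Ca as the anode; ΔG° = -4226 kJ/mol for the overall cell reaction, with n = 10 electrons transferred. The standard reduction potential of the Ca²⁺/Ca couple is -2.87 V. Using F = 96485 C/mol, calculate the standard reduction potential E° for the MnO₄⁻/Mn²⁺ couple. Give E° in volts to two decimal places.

E°cell = −ΔG°/(nF) = −(-4226×10³)/((10)(96485)) = +4.380 V.
Since MnO₄⁻/Mn²⁺ is the cathode and Ca²⁺/Ca the anode, E°cell = E°(MnO₄⁻/Mn²⁺) − E°(Ca²⁺/Ca).
So E°(MnO₄⁻/Mn²⁺) = E°cell + E°(Ca²⁺/Ca) = +4.380 + (-2.87) = +1.51 V.

+1.51 V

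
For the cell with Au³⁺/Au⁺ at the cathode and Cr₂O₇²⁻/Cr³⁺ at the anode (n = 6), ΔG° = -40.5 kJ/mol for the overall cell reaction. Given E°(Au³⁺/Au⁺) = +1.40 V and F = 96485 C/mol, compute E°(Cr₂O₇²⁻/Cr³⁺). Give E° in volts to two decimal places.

E°cell = −ΔG°/(nF) = −(-40.5×10³)/((6)(96485)) = +0.070 V.
Since Au³⁺/Au⁺ is the cathode and Cr₂O₇²⁻/Cr³⁺ the anode, E°cell = E°(Au³⁺/Au⁺) − E°(Cr₂O₇²⁻/Cr³⁺).
So E°(Cr₂O₇²⁻/Cr³⁺) = E°(Au³⁺/Au⁺) − E°cell = (+1.40) − (+0.070) = +1.33 V.

+1.33 V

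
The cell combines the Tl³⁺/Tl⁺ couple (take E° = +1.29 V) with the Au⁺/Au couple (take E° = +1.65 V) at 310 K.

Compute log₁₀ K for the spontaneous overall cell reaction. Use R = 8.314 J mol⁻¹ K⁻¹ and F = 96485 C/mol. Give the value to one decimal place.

Cathode: Au⁺/Au; anode: Tl³⁺/Tl⁺. E°cell = (+1.65) − (+1.29) = +0.36 V, with n = 2.
ΔG° = −nFE° = −RT ln K, so ln K = nFE°/(RT) = (2)(96485)(+0.36) / ((8.314)(310)) = 26.954.
log₁₀ K = 26.954 / ln 10 = 11.7.

11.7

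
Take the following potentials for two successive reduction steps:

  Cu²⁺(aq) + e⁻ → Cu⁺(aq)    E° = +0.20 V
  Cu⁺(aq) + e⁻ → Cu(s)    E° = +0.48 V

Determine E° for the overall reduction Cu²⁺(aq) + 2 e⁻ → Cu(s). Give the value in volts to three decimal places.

Standard free energies of sequential steps add: ΔG°₃ = ΔG°₁ + ΔG°₂, so n₃E°₃ = n₁E°₁ + n₂E°₂.
E°₃ = (1×+0.20 + 1×+0.48) / 2 = (+0.680) / 2 = +0.340 V.

+0.340 V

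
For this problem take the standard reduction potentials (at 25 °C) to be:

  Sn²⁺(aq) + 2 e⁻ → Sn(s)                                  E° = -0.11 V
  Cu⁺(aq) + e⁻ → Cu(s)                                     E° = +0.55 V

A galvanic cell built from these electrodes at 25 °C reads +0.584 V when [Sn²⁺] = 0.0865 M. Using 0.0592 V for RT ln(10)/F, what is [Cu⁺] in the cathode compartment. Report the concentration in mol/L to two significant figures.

Cu⁺/Cu is the cathode, Sn²⁺/Sn the anode: E°cell = +0.66 V, n = 2.
Overall reaction: 2 Cu⁺(aq) + Sn(s) → 2 Cu(s) + Sn²⁺(aq); Q = [Sn²⁺]^1/[Cu⁺]^2.
From E = E° − (0.0592/n) log Q: log Q = (E° − E)·n/0.0592 = (+0.66 − (+0.584))·2/0.0592 = 2.5676.
So 2·log[Cu⁺] = 1·log(0.0865) − log Q = -1.0630 − (2.5676) = -3.6306; log[Cu⁺] = -3.6306 / 2 = -1.8153; [Cu⁺] = 10^(-1.8153) ≈ 0.015 M.

0.015 M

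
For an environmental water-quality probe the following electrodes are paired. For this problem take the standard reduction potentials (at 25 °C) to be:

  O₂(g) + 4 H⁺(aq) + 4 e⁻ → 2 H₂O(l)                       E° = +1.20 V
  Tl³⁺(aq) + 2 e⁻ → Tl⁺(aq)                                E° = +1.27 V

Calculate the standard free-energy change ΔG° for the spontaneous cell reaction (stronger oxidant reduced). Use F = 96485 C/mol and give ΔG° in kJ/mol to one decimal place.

Tl³⁺/Tl⁺ (E° = +1.27 V) is the cathode; O₂/H₂O (E° = +1.20 V) is the anode, so E°cell = +0.07 V.
Balancing electrons gives n = 4 (lcm of 2 and 4).
ΔG° = −nFE° = −(4)(96485)(+0.07) = -27,016 J = -27.0 kJ/mol.

-27.0 kJ/mol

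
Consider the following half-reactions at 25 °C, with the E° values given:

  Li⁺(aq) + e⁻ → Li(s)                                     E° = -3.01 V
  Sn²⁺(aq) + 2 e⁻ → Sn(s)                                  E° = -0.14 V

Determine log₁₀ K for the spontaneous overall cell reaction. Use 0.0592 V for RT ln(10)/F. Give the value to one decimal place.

Cathode: Sn²⁺/Sn; anode: Li⁺/Li. E°cell = +2.87 V, n = 2.
log K = nE°cell / 0.0592 = (2)(+2.87) / 0.0592 = 97.0.

97.0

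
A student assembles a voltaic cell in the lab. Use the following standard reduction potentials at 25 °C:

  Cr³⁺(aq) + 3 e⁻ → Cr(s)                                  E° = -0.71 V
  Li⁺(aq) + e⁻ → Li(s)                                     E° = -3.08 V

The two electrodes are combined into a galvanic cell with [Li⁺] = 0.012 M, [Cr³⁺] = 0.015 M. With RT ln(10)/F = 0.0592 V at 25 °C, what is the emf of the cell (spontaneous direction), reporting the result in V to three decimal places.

+2.448 V

Cr³⁺/Cr is the cathode (higher E°), Li⁺/Li the anode: E°cell = -0.71 − (-3.08) = +2.37 V, n = 3.
Overall: Cr³⁺(aq) + 3 Li(s) → Cr(s) + 3 Li⁺(aq)
Q = [Li⁺]^3 / ([Cr³⁺]); log Q = -3.939.
E = E° − (0.0592/n) log Q = +2.37 − (0.0592/3)(-3.939) = +2.448 V.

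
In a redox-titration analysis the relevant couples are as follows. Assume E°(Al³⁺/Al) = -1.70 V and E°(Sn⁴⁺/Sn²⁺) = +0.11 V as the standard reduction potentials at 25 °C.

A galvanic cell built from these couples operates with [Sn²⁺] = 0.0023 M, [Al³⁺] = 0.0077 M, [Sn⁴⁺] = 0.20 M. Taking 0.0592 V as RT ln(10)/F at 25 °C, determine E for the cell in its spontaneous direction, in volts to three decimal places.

+1.909 V

Sn⁴⁺/Sn²⁺ is the cathode (higher E°), Al³⁺/Al the anode: E°cell = +0.11 − (-1.70) = +1.81 V, n = 6.
Overall: 3 Sn⁴⁺(aq) + 2 Al(s) → 3 Sn²⁺(aq) + 2 Al³⁺(aq)
Q = [Sn²⁺]^3·[Al³⁺]^2 / ([Sn⁴⁺]^3); log Q = -10.045.
E = E° − (0.0592/n) log Q = +1.81 − (0.0592/6)(-10.045) = +1.909 V.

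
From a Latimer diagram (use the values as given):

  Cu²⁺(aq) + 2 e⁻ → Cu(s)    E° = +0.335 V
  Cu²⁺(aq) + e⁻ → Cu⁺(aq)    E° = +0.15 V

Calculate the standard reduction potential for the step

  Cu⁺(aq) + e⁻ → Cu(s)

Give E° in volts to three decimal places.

+0.520 V

Sequential free energies add, so n₃E°₃ = n₁E°₁ + n₂E°₂.
With n₃ = 2, and the known step contributing 1×(+0.15) V, the unknown satisfies 1·E° = 2×(+0.335) − 1×(+0.15) = +0.520.
E° = +0.520 / 1 = +0.520 V.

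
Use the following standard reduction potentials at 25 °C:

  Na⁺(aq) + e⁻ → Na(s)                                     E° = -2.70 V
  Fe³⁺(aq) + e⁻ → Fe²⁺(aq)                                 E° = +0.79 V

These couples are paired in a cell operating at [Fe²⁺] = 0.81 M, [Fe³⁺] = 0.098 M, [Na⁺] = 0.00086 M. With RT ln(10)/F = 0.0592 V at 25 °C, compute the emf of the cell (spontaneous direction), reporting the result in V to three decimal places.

Fe³⁺/Fe²⁺ is the cathode (higher E°), Na⁺/Na the anode: E°cell = +0.79 − (-2.70) = +3.49 V, n = 1.
Overall: Fe³⁺(aq) + Na(s) → Fe²⁺(aq) + Na⁺(aq)
Q = [Fe²⁺]·[Na⁺] / ([Fe³⁺]); log Q = -2.148.
E = E° − (0.0592/n) log Q = +3.49 − (0.0592/1)(-2.148) = +3.617 V.

+3.617 V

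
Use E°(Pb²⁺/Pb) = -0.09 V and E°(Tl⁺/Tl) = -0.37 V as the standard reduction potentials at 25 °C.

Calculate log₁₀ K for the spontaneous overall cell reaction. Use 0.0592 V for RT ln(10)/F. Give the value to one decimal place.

9.5

Cathode: Pb²⁺/Pb; anode: Tl⁺/Tl. E°cell = +0.28 V, n = 2.
log K = nE°cell / 0.0592 = (2)(+0.28) / 0.0592 = 9.5.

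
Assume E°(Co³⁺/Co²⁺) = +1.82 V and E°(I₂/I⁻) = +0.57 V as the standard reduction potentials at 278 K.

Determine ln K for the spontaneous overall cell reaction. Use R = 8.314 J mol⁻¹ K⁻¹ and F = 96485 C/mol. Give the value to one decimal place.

Cathode: Co³⁺/Co²⁺; anode: I₂/I⁻. E°cell = (+1.82) − (+0.57) = +1.25 V, with n = 2.
ΔG° = −nFE° = −RT ln K, so ln K = nFE°/(RT) = (2)(96485)(+1.25) / ((8.314)(278)) = 104.363.

104.4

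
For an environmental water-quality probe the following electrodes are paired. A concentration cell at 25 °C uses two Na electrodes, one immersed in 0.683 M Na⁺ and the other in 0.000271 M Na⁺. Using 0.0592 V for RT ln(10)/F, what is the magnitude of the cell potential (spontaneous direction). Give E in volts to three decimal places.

+0.201 V

For a concentration cell E°cell = 0. The 0.683 M side is the cathode (reduction is favoured where [Na⁺] is higher).
With n = 1, E = −(0.0592/1) log([Na⁺]ₐₙ/[Na⁺]꜀ₐₜ) = −(0.0592/1) log(0.000271/0.683) = −(0.0592/1)(-3.401) = +0.201 V.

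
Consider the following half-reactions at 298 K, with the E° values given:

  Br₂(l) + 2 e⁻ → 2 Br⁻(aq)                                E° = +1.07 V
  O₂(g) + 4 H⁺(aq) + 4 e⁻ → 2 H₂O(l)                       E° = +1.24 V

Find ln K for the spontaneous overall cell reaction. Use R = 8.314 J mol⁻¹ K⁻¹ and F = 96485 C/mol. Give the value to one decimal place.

Cathode: O₂/H₂O; anode: Br₂/Br⁻. E°cell = (+1.24) − (+1.07) = +0.17 V, with n = 4.
ΔG° = −nFE° = −RT ln K, so ln K = nFE°/(RT) = (4)(96485)(+0.17) / ((8.314)(298)) = 26.481.

26.5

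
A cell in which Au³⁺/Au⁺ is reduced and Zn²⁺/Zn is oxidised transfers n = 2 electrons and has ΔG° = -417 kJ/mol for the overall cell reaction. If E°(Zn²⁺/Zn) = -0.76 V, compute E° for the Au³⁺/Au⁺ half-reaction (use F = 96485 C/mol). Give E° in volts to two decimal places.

+1.40 V

E°cell = −ΔG°/(nF) = −(-417×10³)/((2)(96485)) = +2.161 V.
Since Au³⁺/Au⁺ is the cathode and Zn²⁺/Zn the anode, E°cell = E°(Au³⁺/Au⁺) − E°(Zn²⁺/Zn).
So E°(Au³⁺/Au⁺) = E°cell + E°(Zn²⁺/Zn) = +2.161 + (-0.76) = +1.40 V.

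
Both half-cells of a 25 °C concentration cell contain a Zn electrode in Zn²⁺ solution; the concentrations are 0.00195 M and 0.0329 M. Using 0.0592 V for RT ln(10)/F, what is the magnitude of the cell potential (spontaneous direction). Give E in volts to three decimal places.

For a concentration cell E°cell = 0. The 0.0329 M side is the cathode (reduction is favoured where [Zn²⁺] is higher).
With n = 2, E = −(0.0592/2) log([Zn²⁺]ₐₙ/[Zn²⁺]꜀ₐₜ) = −(0.0592/2) log(0.00195/0.0329) = −(0.0592/2)(-1.227) = +0.036 V.

+0.036 V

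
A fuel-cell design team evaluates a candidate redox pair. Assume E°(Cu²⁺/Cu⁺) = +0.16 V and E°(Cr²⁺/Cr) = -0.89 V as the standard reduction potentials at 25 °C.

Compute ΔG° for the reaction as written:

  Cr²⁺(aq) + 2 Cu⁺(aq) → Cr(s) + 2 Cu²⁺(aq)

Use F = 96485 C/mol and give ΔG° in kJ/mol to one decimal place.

As written, Cr²⁺/Cr is reduced (cathode) and Cu²⁺/Cu⁺ is oxidised (anode), so E°cell = (-0.89) − (+0.16) = -1.05 V.
Balancing electrons gives n = 2.
ΔG° = −nFE° = −(2)(96485)(-1.05) = 202,618 J = +202.6 kJ/mol.

+202.6 kJ/mol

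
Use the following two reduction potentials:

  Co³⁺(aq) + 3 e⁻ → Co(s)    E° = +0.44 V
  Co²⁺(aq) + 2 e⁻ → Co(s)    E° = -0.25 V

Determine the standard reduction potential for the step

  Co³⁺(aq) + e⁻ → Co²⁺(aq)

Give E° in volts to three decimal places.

Sequential free energies add, so n₃E°₃ = n₁E°₁ + n₂E°₂.
With n₃ = 3, and the known step contributing 2×(-0.25) V, the unknown satisfies 1·E° = 3×(+0.44) − 2×(-0.25) = +1.820.
E° = +1.820 / 1 = +1.820 V.

+1.820 V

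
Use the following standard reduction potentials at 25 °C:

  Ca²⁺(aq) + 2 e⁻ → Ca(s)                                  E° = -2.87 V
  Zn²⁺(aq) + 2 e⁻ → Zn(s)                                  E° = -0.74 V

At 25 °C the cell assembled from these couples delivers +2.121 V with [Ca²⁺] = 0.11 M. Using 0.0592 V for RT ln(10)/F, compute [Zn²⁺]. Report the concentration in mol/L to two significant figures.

Zn²⁺/Zn is the cathode, Ca²⁺/Ca the anode: E°cell = +2.13 V, n = 2.
Overall reaction: Zn²⁺(aq) + Ca(s) → Zn(s) + Ca²⁺(aq); Q = [Ca²⁺]^1/[Zn²⁺]^1.
From E = E° − (0.0592/n) log Q: log Q = (E° − E)·n/0.0592 = (+2.13 − (+2.121))·2/0.0592 = 0.3041.
So 1·log[Zn²⁺] = 1·log(0.11) − log Q = -0.9586 − (0.3041) = -1.2627; [Zn²⁺] = 10^(-1.2627) ≈ 0.055 M.

0.055 M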